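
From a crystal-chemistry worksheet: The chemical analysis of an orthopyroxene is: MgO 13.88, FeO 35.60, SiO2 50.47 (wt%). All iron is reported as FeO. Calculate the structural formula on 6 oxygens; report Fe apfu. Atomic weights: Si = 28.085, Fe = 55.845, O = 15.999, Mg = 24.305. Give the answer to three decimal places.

MgO: 13.88/40.304 = 0.34438 mol → 0.34438 mol Mg, 0.34438 mol O.
FeO: 35.60/71.844 = 0.49552 mol → 0.49552 mol Fe, 0.49552 mol O.
SiO2: 50.47/60.083 = 0.84000 mol → 0.84000 mol Si, 1.68000 mol O.
Total oxygen = 2.51990 mol. Normalization factor = 6/2.51990 = 2.38105.
Fe per 6 O = 0.49552 × 2.38105 = 1.180.

1.180 Fe apfu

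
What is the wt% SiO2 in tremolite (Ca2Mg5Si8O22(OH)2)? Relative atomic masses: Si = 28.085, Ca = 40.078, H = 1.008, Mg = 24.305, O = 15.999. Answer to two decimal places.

59.17 wt%

M(Ca2Mg5Si8O22(OH)2) = 812.353 g/mol; M(SiO2) = 60.083 g/mol.
Moles SiO2 per formula unit = 8 Si ÷ 1 = 8.0000.
SiO2 fraction = (8.0000 × 60.083) / 812.353 = 480.664/812.353 = 0.5917.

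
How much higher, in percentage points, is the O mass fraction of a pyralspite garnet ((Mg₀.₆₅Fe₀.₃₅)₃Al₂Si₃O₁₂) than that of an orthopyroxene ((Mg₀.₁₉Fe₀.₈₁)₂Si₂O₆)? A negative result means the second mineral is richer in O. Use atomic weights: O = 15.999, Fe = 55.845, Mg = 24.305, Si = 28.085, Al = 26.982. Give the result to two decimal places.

M((Mg₀.₆₅Fe₀.₃₅)₃Al₂Si₃O₁₂) = 436.239 g/mol, so wt% O = 191.988/436.239 × 100 = 44.01%.
M((Mg₀.₁₉Fe₀.₈₁)₂Si₂O₆) = 251.869 g/mol, so wt% O = 95.994/251.869 × 100 = 38.11%.
44.01 − 38.11 = 5.90 pp.

5.90 percentage points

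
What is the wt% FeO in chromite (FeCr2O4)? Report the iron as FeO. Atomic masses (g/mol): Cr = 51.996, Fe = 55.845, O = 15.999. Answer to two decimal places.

M(FeCr2O4) = 223.833 g/mol; M(FeO) = 71.844 g/mol.
Moles FeO per formula unit = 1 Fe ÷ 1 = 1.0000.
FeO fraction = (1.0000 × 71.844) / 223.833 = 71.844/223.833 = 0.3210.

32.10 wt%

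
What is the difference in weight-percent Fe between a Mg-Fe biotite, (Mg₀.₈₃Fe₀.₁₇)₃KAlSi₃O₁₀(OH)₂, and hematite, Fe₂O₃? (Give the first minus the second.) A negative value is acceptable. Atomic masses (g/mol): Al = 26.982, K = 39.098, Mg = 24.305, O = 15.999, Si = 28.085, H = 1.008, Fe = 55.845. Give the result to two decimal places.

M((Mg₀.₈₃Fe₀.₁₇)₃KAlSi₃O₁₀(OH)₂) = 433.339 g/mol, so wt% Fe = 28.481/433.339 × 100 = 6.57%.
M(Fe₂O₃) = 159.687 g/mol, so wt% Fe = 111.690/159.687 × 100 = 69.94%.
6.57 − 69.94 = -63.37 pp.

-63.37 percentage points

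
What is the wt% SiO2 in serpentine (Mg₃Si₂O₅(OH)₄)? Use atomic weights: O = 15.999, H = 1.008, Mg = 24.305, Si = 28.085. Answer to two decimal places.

43.36 wt%

M(Mg₃Si₂O₅(OH)₄) = 277.108 g/mol; M(SiO2) = 60.083 g/mol.
Moles SiO2 per formula unit = 2 Si ÷ 1 = 2.0000.
SiO2 fraction = (2.0000 × 60.083) / 277.108 = 120.166/277.108 = 0.4336.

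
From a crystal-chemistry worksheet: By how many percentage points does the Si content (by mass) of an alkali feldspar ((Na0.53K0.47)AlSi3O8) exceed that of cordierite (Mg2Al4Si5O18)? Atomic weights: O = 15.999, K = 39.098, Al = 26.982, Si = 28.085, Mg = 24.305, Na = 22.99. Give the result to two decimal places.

M((Na0.53K0.47)AlSi3O8) = 269.790 g/mol, so wt% Si = 84.255/269.790 × 100 = 31.23%.
M(Mg2Al4Si5O18) = 584.945 g/mol, so wt% Si = 140.425/584.945 × 100 = 24.01%.
31.23 − 24.01 = 7.22 pp.

7.22 percentage points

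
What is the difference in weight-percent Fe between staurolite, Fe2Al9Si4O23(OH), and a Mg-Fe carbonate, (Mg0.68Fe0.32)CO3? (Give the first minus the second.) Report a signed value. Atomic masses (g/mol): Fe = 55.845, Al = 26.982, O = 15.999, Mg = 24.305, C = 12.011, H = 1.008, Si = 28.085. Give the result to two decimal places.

-5.82 percentage points

Fe in Fe2Al9Si4O23(OH): molar mass 851.852 g/mol; 2×55.845 = 111.690 g → 13.11 wt%.
Fe in (Mg0.68Fe0.32)CO3: molar mass 94.406 g/mol; 0.32×55.845 = 17.870 g → 18.93 wt%.
Difference = 13.11 − 18.93 = -5.82 percentage points.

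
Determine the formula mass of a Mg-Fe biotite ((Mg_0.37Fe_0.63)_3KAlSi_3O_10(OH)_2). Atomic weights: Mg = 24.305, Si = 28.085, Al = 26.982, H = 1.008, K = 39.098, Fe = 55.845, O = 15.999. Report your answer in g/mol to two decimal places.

476.86 g/mol

The formula mass is the sum 1.11×24.305 + 1.89×55.845 + 1×39.098 + 1×26.982 + 3×28.085 + 12×15.999 + 2×1.008.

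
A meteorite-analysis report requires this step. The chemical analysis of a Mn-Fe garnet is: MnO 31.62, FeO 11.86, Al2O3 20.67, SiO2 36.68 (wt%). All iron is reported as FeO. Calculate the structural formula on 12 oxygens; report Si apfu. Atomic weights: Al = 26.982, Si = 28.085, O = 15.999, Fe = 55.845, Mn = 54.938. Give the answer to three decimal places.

MnO: 31.62/70.937 = 0.44575 mol → 0.44575 mol Mn, 0.44575 mol O.
FeO: 11.86/71.844 = 0.16508 mol → 0.16508 mol Fe, 0.16508 mol O.
Al2O3: 20.67/101.961 = 0.20272 mol → 0.40544 mol Al, 0.60816 mol O.
SiO2: 36.68/60.083 = 0.61049 mol → 0.61049 mol Si, 1.22098 mol O.
Total oxygen = 2.43997 mol. Normalization factor = 12/2.43997 = 4.91809.
Si per 12 O = 0.61049 × 4.91809 = 3.002.

3.002 Si apfu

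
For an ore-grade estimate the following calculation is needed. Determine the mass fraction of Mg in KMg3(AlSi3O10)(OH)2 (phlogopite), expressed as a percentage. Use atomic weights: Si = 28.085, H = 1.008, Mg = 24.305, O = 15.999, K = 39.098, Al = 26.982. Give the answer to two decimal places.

17.47 wt%

Formula mass = 1·39.098 + 3·24.305 + 1·26.982 + 3·28.085 + 12·15.999 + 2·1.008 = 417.254 g/mol, of which 72.915 g is Mg.
So Mg makes up 72.915/417.254 = 0.1747 of the mass, i.e. 17.47%.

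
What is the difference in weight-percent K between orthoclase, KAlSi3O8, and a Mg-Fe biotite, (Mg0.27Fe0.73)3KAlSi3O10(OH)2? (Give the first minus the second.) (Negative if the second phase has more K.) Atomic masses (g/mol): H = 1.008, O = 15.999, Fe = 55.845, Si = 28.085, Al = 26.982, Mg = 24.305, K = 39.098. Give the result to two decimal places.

6.01 percentage points

K in KAlSi3O8: molar mass 278.327 g/mol; 1×39.098 = 39.098 g → 14.05 wt%.
K in (Mg0.27Fe0.73)3KAlSi3O10(OH)2: molar mass 486.327 g/mol; 1×39.098 = 39.098 g → 8.04 wt%.
Difference = 14.05 − 8.04 = 6.01 percentage points.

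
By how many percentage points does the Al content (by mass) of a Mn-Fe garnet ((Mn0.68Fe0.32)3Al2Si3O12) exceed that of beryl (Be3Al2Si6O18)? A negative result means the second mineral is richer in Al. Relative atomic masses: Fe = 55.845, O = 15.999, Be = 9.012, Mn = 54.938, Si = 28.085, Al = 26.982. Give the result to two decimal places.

Al in (Mn0.68Fe0.32)3Al2Si3O12: molar mass 495.892 g/mol; 2×26.982 = 53.964 g → 10.88 wt%.
Al in Be3Al2Si6O18: molar mass 537.492 g/mol; 2×26.982 = 53.964 g → 10.04 wt%.
Difference = 10.88 − 10.04 = 0.84 percentage points.

0.84 percentage points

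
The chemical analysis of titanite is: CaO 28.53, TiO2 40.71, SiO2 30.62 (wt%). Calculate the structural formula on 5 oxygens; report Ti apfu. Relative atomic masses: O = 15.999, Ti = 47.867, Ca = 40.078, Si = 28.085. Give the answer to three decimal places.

1.000 Ti apfu

28.53 wt% CaO ÷ 56.077 g/mol = 0.50876 mol, giving 0.50876 Ca and 0.50876 O.
40.71 wt% TiO2 ÷ 79.865 g/mol = 0.50974 mol, giving 0.50974 Ti and 1.01948 O.
30.62 wt% SiO2 ÷ 60.083 g/mol = 0.50963 mol, giving 0.50963 Si and 1.01926 O.
Oxygen sums to 2.54750; scaling by 5/2.54750 = 1.96271 puts the formula on 5 O.
Ti: 0.50974 × 1.96271 = 1.000 atoms per formula unit.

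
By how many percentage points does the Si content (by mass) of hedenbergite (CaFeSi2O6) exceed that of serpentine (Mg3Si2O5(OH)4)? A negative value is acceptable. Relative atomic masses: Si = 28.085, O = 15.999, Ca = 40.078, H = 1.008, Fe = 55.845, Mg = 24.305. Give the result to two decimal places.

M(CaFeSi2O6) = 248.087 g/mol, so wt% Si = 56.170/248.087 × 100 = 22.64%.
M(Mg3Si2O5(OH)4) = 277.108 g/mol, so wt% Si = 56.170/277.108 × 100 = 20.27%.
22.64 − 20.27 = 2.37 pp.

2.37 percentage points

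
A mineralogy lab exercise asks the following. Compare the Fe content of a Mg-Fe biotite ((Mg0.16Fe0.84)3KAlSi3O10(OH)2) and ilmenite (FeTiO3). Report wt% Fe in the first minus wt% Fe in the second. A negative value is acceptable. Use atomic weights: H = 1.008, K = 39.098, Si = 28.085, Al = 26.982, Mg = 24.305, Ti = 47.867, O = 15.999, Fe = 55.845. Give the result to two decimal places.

-8.48 percentage points

M((Mg0.16Fe0.84)3KAlSi3O10(OH)2) = 496.735 g/mol, so wt% Fe = 140.729/496.735 × 100 = 28.33%.
M(FeTiO3) = 151.709 g/mol, so wt% Fe = 55.845/151.709 × 100 = 36.81%.
28.33 − 36.81 = -8.48 pp.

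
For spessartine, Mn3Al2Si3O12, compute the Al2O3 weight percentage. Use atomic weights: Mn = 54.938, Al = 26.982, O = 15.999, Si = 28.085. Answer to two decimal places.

20.60 wt%

Formula mass = 495.021 g/mol.
2 Al → 1.0000 mol Al2O3 per formula unit; M(Al2O3) = 101.961, so Al2O3 mass = 101.961 g.
101.961/495.021 × 100 = 20.60 wt%.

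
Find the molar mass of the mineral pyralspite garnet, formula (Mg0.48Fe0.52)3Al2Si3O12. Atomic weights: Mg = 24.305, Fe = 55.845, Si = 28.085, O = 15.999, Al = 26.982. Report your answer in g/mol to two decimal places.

M = 1.44(24.305) + 1.56(55.845) + 2(26.982) + 3(28.085) + 12(15.999)

452.32 g/mol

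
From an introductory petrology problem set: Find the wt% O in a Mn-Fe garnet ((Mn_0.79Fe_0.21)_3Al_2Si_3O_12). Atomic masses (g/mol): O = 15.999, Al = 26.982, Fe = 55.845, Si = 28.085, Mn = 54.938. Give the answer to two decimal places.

Molar mass of (Mn_0.79Fe_0.21)_3Al_2Si_3O_12: 2.37·54.938 + 0.63·55.845 + 2·26.982 + 3·28.085 + 12·15.999 = 495.592 g/mol.
Mass of O per formula unit: 12 × 15.999 = 191.988 g.
Weight fraction O = 191.988 / 495.592 = 0.3874.

38.74 wt%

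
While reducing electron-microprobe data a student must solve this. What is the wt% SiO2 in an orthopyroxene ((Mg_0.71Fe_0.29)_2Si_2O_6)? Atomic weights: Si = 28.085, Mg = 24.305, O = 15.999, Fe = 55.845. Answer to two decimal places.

54.85 wt%

Molar mass of (Mg_0.71Fe_0.29)_2Si_2O_6 = 1.42×24.305 + 0.58×55.845 + 2×28.085 + 6×15.999 = 219.067 g/mol.
Each formula unit contains 2 Si, equivalent to 2/1 = 2.0000 mol SiO2.
M(SiO2) = 1×28.085 + 2×15.999 = 60.083 g/mol.
Mass of SiO2 per formula unit = 2.0000 × 60.083 = 120.166 g.
SiO2 wt% = 120.166 / 219.067 × 100 = 54.85%.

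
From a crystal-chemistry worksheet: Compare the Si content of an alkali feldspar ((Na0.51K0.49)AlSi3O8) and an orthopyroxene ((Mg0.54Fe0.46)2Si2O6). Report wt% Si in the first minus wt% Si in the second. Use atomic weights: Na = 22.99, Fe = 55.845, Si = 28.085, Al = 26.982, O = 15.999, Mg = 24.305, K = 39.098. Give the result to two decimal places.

6.75 percentage points

M((Na0.51K0.49)AlSi3O8) = 270.112 g/mol, so wt% Si = 84.255/270.112 × 100 = 31.19%.
M((Mg0.54Fe0.46)2Si2O6) = 229.791 g/mol, so wt% Si = 56.170/229.791 × 100 = 24.44%.
31.19 − 24.44 = 6.75 pp.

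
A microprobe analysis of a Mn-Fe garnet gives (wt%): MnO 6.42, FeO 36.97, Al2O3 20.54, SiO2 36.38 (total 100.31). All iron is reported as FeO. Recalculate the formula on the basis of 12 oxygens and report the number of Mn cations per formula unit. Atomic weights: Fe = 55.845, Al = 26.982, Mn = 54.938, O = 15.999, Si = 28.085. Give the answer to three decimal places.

0.449 Mn apfu

MnO: 6.42/70.937 = 0.09050 mol → 0.09050 mol Mn, 0.09050 mol O.
FeO: 36.97/71.844 = 0.51459 mol → 0.51459 mol Fe, 0.51459 mol O.
Al2O3: 20.54/101.961 = 0.20145 mol → 0.40290 mol Al, 0.60435 mol O.
SiO2: 36.38/60.083 = 0.60550 mol → 0.60550 mol Si, 1.21100 mol O.
Total oxygen = 2.42044 mol. Normalization factor = 12/2.42044 = 4.95778.
Mn per 12 O = 0.09050 × 4.95778 = 0.449.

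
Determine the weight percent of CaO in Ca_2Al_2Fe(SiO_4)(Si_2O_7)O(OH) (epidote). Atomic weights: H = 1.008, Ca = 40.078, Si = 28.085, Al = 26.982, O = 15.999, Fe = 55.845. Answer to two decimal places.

Molar mass of Ca_2Al_2Fe(SiO_4)(Si_2O_7)O(OH) = 2*40.078 + 2*26.982 + 1*55.845 + 3*28.085 + 13*15.999 + 1*1.008 = 483.215 g/mol.
Each formula unit contains 2 Ca, equivalent to 2/1 = 2.0000 mol CaO.
M(CaO) = 1×40.078 + 1×15.999 = 56.077 g/mol.
Mass of CaO per formula unit = 2.0000 × 56.077 = 112.154 g.
CaO wt% = 112.154 / 483.215 × 100 = 23.21%.

23.21 wt%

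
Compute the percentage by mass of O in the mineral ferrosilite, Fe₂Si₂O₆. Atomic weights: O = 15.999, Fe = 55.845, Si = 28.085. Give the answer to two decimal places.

M(Fe₂Si₂O₆) = 263.854 g/mol.
O contributes 6 × 15.999 = 95.994 g per mole.
95.994/263.854 = 0.3638 → 36.38%.

36.38 mass %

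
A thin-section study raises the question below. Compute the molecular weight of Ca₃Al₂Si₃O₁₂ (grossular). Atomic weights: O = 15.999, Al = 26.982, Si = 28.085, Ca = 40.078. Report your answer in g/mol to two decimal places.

M = 3·40.078 + 2·26.982 + 3·28.085 + 12·15.999

450.44 g/mol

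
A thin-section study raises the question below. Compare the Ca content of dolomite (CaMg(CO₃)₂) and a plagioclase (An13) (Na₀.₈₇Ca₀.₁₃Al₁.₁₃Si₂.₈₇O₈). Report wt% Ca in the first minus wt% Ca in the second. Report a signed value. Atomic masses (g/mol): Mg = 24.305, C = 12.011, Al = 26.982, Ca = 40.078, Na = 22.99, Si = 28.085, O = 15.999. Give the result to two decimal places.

M(CaMg(CO₃)₂) = 184.399 g/mol, so wt% Ca = 40.078/184.399 × 100 = 21.73%.
M(Na₀.₈₇Ca₀.₁₃Al₁.₁₃Si₂.₈₇O₈) = 264.297 g/mol, so wt% Ca = 5.210/264.297 × 100 = 1.97%.
21.73 − 1.97 = 19.76 pp.

19.76 percentage points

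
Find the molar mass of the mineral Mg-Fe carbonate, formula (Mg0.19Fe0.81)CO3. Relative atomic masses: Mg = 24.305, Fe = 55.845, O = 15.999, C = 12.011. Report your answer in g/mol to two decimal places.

109.86 g/mol

The formula mass is the sum 0.19(24.305) + 0.81(55.845) + 1(12.011) + 3(15.999).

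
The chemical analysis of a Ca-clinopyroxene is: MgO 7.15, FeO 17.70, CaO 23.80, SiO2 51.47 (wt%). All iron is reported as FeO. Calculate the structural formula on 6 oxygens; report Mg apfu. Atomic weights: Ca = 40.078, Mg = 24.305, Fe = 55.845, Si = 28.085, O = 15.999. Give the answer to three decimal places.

0.416 Mg apfu

MgO (M=40.304): mol = 0.17740; Mg = 0.17740, O = 0.17740.
FeO (M=71.844): mol = 0.24637; Fe = 0.24637, O = 0.24637.
CaO (M=56.077): mol = 0.42442; Ca = 0.42442, O = 0.42442.
SiO2 (M=60.083): mol = 0.85665; Si = 0.85665, O = 1.71330.
ΣO = 2.56149; factor = 6/ΣO = 2.34239.
Mg apfu = 0.17740 × 2.34239 = 0.416.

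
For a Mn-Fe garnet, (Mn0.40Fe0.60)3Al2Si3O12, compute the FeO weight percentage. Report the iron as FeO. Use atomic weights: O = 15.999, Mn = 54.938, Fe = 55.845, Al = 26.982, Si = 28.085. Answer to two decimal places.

M((Mn0.40Fe0.60)3Al2Si3O12) = 496.654 g/mol; M(FeO) = 71.844 g/mol.
Moles FeO per formula unit = 1.80 Fe ÷ 1 = 1.8000.
FeO fraction = (1.8000 × 71.844) / 496.654 = 129.319/496.654 = 0.2604.

26.04 wt%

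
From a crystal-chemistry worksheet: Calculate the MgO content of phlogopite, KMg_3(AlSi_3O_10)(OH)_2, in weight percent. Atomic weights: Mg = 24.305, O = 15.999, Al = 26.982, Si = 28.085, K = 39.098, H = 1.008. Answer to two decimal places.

28.98 wt%

Molar mass of KMg_3(AlSi_3O_10)(OH)_2 = 1×39.098 + 3×24.305 + 1×26.982 + 3×28.085 + 12×15.999 + 2×1.008 = 417.254 g/mol.
Each formula unit contains 3 Mg, equivalent to 3/1 = 3.0000 mol MgO.
M(MgO) = 1×24.305 + 1×15.999 = 40.304 g/mol.
Mass of MgO per formula unit = 3.0000 × 40.304 = 120.912 g.
MgO wt% = 120.912 / 417.254 × 100 = 28.98%.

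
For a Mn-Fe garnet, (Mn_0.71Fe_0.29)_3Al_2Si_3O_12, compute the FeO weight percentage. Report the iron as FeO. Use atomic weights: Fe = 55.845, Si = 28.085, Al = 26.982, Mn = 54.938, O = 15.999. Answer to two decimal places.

Formula mass = 495.810 g/mol.
0.87 Fe → 0.8700 mol FeO per formula unit; M(FeO) = 71.844, so FeO mass = 62.504 g.
62.504/495.810 × 100 = 12.61 wt%.

12.61 wt%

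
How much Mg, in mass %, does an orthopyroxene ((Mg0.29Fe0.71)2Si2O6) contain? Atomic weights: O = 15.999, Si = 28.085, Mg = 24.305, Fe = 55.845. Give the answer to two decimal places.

Molar mass of (Mg0.29Fe0.71)2Si2O6: 0.58*24.305 + 1.42*55.845 + 2*28.085 + 6*15.999 = 245.561 g/mol.
Mass of Mg per formula unit: 0.58 × 24.305 = 14.097 g.
Weight fraction Mg = 14.097 / 245.561 = 0.0574.

5.74 mass %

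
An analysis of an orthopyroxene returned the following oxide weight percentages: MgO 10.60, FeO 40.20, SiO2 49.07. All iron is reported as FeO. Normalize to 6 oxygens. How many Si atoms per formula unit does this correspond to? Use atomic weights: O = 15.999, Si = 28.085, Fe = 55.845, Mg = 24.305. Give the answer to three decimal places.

10.60 wt% MgO ÷ 40.304 g/mol = 0.26300 mol, giving 0.26300 Mg and 0.26300 O.
40.20 wt% FeO ÷ 71.844 g/mol = 0.55955 mol, giving 0.55955 Fe and 0.55955 O.
49.07 wt% SiO2 ÷ 60.083 g/mol = 0.81670 mol, giving 0.81670 Si and 1.63340 O.
Oxygen sums to 2.45595; scaling by 6/2.45595 = 2.44305 puts the formula on 6 O.
Si: 0.81670 × 2.44305 = 1.995 atoms per formula unit.

1.995 Si apfu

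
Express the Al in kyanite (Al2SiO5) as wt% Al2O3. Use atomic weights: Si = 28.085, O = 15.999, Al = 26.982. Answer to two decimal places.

M(Al2SiO5) = 162.044 g/mol; M(Al2O3) = 101.961 g/mol.
Moles Al2O3 per formula unit = 2 Al ÷ 2 = 1.0000.
Al2O3 fraction = (1.0000 × 101.961) / 162.044 = 101.961/162.044 = 0.6292.

62.92 wt%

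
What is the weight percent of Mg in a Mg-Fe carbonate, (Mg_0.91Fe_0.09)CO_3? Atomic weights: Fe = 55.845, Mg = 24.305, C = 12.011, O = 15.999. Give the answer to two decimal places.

25.38 mass %

Formula mass = 0.91×24.305 + 0.09×55.845 + 1×12.011 + 3×15.999 = 87.152 g/mol, of which 22.118 g is Mg.
So Mg makes up 22.118/87.152 = 0.2538 of the mass, i.e. 25.38%.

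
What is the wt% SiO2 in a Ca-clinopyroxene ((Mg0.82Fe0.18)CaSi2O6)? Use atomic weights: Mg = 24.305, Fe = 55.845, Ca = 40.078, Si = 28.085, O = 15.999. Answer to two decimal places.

54.07 wt%

Formula mass = 222.224 g/mol.
2 Si → 2.0000 mol SiO2 per formula unit; M(SiO2) = 60.083, so SiO2 mass = 120.166 g.
120.166/222.224 × 100 = 54.07 wt%.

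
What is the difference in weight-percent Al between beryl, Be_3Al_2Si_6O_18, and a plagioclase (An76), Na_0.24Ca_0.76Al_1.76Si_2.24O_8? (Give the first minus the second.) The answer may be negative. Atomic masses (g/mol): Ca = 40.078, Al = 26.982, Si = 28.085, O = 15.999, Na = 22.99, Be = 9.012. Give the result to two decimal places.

First mineral: 53.964 g Al in 537.492 g formula = 10.04 wt% Al.
Second mineral: 47.488 g Al in 274.368 g formula = 17.31 wt% Al.
10.04% − 17.31% gives a difference of -7.27 percentage points.

-7.27 percentage points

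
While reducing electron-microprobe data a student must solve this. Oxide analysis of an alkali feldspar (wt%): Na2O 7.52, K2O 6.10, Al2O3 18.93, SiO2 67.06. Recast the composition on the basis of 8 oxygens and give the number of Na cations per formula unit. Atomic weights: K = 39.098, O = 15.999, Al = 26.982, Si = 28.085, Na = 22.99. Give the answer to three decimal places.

Na2O (M=61.979): mol = 0.12133; Na = 0.24266, O = 0.12133.
K2O (M=94.195): mol = 0.06476; K = 0.12952, O = 0.06476.
Al2O3 (M=101.961): mol = 0.18566; Al = 0.37132, O = 0.55698.
SiO2 (M=60.083): mol = 1.11612; Si = 1.11612, O = 2.23224.
ΣO = 2.97531; factor = 8/ΣO = 2.68880.
Na apfu = 0.24266 × 2.68880 = 0.652.

0.652 Na apfu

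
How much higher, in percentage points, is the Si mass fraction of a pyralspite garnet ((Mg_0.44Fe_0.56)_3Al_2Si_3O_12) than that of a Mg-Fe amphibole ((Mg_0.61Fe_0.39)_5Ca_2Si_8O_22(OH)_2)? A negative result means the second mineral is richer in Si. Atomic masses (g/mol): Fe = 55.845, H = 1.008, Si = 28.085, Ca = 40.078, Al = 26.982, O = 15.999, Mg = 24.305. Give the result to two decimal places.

-7.24 percentage points

M((Mg_0.44Fe_0.56)_3Al_2Si_3O_12) = 456.109 g/mol, so wt% Si = 84.255/456.109 × 100 = 18.47%.
M((Mg_0.61Fe_0.39)_5Ca_2Si_8O_22(OH)_2) = 873.856 g/mol, so wt% Si = 224.680/873.856 × 100 = 25.71%.
18.47 − 25.71 = -7.24 pp.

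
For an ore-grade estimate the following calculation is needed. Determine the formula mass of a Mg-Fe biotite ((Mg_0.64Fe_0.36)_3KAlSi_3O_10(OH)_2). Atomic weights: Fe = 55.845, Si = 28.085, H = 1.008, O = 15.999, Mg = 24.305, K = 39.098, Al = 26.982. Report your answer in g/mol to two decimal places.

451.32 g/mol

M = 1.92·24.305 + 1.08·55.845 + 1·39.098 + 1·26.982 + 3·28.085 + 12·15.999 + 2·1.008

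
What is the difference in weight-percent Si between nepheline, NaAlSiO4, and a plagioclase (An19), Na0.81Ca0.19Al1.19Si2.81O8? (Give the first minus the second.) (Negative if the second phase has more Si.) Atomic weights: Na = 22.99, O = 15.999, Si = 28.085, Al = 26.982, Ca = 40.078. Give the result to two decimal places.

First mineral: 28.085 g Si in 142.053 g formula = 19.77 wt% Si.
Second mineral: 78.919 g Si in 265.256 g formula = 29.75 wt% Si.
19.77% − 29.75% gives a difference of -9.98 percentage points.

-9.98 percentage points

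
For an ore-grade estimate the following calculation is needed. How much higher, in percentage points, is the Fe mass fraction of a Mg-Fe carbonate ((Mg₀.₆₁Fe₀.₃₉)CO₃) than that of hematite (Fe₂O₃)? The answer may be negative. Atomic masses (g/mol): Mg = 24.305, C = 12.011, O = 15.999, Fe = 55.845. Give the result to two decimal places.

-47.40 percentage points

First mineral: 21.780 g Fe in 96.614 g formula = 22.54 wt% Fe.
Second mineral: 111.690 g Fe in 159.687 g formula = 69.94 wt% Fe.
22.54% − 69.94% gives a difference of -47.40 percentage points.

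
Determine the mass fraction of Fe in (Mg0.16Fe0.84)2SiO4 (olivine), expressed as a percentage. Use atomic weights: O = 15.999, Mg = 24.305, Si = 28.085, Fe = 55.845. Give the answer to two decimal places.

48.44 mass %

Molar mass of (Mg0.16Fe0.84)2SiO4: 0.32×24.305 + 1.68×55.845 + 1×28.085 + 4×15.999 = 193.678 g/mol.
Mass of Fe per formula unit: 1.68 × 55.845 = 93.820 g.
Weight fraction Fe = 93.820 / 193.678 = 0.4844.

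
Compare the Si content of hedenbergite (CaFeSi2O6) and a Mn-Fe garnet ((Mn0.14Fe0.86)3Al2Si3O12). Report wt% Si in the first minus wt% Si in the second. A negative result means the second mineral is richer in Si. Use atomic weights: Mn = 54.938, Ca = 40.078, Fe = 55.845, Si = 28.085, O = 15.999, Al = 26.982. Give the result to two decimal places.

M(CaFeSi2O6) = 248.087 g/mol, so wt% Si = 56.170/248.087 × 100 = 22.64%.
M((Mn0.14Fe0.86)3Al2Si3O12) = 497.361 g/mol, so wt% Si = 84.255/497.361 × 100 = 16.94%.
22.64 − 16.94 = 5.70 pp.

5.70 percentage points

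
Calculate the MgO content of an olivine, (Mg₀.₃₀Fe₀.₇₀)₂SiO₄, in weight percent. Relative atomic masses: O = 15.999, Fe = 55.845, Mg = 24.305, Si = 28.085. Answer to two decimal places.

Molar mass of (Mg₀.₃₀Fe₀.₇₀)₂SiO₄ = 0.60×24.305 + 1.40×55.845 + 1×28.085 + 4×15.999 = 184.847 g/mol.
Each formula unit contains 0.60 Mg, equivalent to 0.60/1 = 0.6000 mol MgO.
M(MgO) = 1×24.305 + 1×15.999 = 40.304 g/mol.
Mass of MgO per formula unit = 0.6000 × 40.304 = 24.182 g.
MgO wt% = 24.182 / 184.847 × 100 = 13.08%.

13.08 wt%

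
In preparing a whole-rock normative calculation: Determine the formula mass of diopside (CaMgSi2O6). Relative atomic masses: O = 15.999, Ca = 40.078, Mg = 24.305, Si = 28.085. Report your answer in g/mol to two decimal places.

Ca: 1 × 40.078 = 40.0780
Mg: 1 × 24.305 = 24.3050
Si: 2 × 28.085 = 56.1700
O: 6 × 15.999 = 95.9940
Summing the contributions gives the formula mass.

216.55 g/mol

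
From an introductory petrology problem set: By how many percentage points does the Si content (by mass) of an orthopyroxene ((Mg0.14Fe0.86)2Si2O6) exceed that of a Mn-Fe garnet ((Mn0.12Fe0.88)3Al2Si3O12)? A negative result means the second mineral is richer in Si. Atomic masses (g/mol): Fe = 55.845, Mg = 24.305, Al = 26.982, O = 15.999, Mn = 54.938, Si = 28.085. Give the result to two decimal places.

M((Mg0.14Fe0.86)2Si2O6) = 255.023 g/mol, so wt% Si = 56.170/255.023 × 100 = 22.03%.
M((Mn0.12Fe0.88)3Al2Si3O12) = 497.415 g/mol, so wt% Si = 84.255/497.415 × 100 = 16.94%.
22.03 − 16.94 = 5.09 pp.

5.09 percentage points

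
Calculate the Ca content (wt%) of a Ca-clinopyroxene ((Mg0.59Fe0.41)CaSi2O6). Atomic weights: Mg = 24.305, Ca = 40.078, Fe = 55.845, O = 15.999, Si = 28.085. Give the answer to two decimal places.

17.46 wt%

Molar mass of (Mg0.59Fe0.41)CaSi2O6: 0.59·24.305 + 0.41·55.845 + 1·40.078 + 2·28.085 + 6·15.999 = 229.478 g/mol.
Mass of Ca per formula unit: 1 × 40.078 = 40.078 g.
Weight fraction Ca = 40.078 / 229.478 = 0.1746.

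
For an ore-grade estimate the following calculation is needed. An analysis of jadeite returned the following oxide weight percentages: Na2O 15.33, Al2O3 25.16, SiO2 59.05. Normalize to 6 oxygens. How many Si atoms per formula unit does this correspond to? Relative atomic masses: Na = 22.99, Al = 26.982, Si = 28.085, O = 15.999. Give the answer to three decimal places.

Na2O (M=61.979): mol = 0.24734; Na = 0.49468, O = 0.24734.
Al2O3 (M=101.961): mol = 0.24676; Al = 0.49352, O = 0.74028.
SiO2 (M=60.083): mol = 0.98281; Si = 0.98281, O = 1.96562.
ΣO = 2.95324; factor = 6/ΣO = 2.03167.
Si apfu = 0.98281 × 2.03167 = 1.997.

1.997 Si apfu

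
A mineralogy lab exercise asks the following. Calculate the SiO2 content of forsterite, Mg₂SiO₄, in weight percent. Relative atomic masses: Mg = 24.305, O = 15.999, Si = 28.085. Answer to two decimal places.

Molar mass of Mg₂SiO₄ = 2*24.305 + 1*28.085 + 4*15.999 = 140.691 g/mol.
Each formula unit contains 1 Si, equivalent to 1/1 = 1.0000 mol SiO2.
M(SiO2) = 1×28.085 + 2×15.999 = 60.083 g/mol.
Mass of SiO2 per formula unit = 1.0000 × 60.083 = 60.083 g.
SiO2 wt% = 60.083 / 140.691 × 100 = 42.71%.

42.71 wt%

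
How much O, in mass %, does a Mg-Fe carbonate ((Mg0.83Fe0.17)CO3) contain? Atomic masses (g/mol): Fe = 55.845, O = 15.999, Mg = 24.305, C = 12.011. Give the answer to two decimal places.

M((Mg0.83Fe0.17)CO3) = 89.675 g/mol.
O contributes 3 × 15.999 = 47.997 g per mole.
47.997/89.675 = 0.5352 → 53.52%.

53.52 mass %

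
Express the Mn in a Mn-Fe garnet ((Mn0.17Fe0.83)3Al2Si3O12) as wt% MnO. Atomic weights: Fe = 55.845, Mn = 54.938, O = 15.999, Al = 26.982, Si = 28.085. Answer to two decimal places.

Molar mass of (Mn0.17Fe0.83)3Al2Si3O12 = 0.51×54.938 + 2.49×55.845 + 2×26.982 + 3×28.085 + 12×15.999 = 497.279 g/mol.
Each formula unit contains 0.51 Mn, equivalent to 0.51/1 = 0.5100 mol MnO.
M(MnO) = 1×54.938 + 1×15.999 = 70.937 g/mol.
Mass of MnO per formula unit = 0.5100 × 70.937 = 36.178 g.
MnO wt% = 36.178 / 497.279 × 100 = 7.28%.

7.28 wt%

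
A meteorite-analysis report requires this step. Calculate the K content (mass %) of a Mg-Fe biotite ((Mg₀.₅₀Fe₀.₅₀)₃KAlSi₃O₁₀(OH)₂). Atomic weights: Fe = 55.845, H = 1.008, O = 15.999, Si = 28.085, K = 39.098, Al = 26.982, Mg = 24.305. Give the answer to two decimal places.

Molar mass of (Mg₀.₅₀Fe₀.₅₀)₃KAlSi₃O₁₀(OH)₂: 1.50×24.305 + 1.50×55.845 + 1×39.098 + 1×26.982 + 3×28.085 + 12×15.999 + 2×1.008 = 464.564 g/mol.
Mass of K per formula unit: 1 × 39.098 = 39.098 g.
Weight fraction K = 39.098 / 464.564 = 0.0842.

8.42 mass %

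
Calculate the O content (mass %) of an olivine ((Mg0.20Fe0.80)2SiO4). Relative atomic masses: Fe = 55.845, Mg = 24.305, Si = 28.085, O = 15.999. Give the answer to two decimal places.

M((Mg0.20Fe0.80)2SiO4) = 191.155 g/mol.
O contributes 4 × 15.999 = 63.996 g per mole.
63.996/191.155 = 0.3348 → 33.48%.

33.48 mass %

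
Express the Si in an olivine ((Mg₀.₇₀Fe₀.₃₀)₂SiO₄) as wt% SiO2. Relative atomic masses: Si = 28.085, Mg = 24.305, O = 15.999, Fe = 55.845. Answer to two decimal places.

Formula mass = 159.615 g/mol.
1 Si → 1.0000 mol SiO2 per formula unit; M(SiO2) = 60.083, so SiO2 mass = 60.083 g.
60.083/159.615 × 100 = 37.64 wt%.

37.64 wt%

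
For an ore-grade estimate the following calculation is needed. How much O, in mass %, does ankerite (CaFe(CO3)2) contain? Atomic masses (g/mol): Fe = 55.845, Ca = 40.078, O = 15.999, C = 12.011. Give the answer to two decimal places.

44.45 mass %

M(CaFe(CO3)2) = 215.939 g/mol.
O contributes 6 × 15.999 = 95.994 g per mole.
95.994/215.939 = 0.4445 → 44.45%.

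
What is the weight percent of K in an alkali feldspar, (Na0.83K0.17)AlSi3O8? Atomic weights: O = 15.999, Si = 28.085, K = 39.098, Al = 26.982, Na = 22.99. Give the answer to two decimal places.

2.51 weight percent

Formula mass = 0.83·22.99 + 0.17·39.098 + 1·26.982 + 3·28.085 + 8·15.999 = 264.957 g/mol, of which 6.647 g is K.
So K makes up 6.647/264.957 = 0.0251 of the mass, i.e. 2.51%.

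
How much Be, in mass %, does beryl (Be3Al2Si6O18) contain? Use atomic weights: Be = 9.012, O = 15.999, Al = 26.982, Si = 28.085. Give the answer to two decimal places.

5.03 mass %

Formula mass = 3*9.012 + 2*26.982 + 6*28.085 + 18*15.999 = 537.492 g/mol, of which 27.036 g is Be.
So Be makes up 27.036/537.492 = 0.0503 of the mass, i.e. 5.03%.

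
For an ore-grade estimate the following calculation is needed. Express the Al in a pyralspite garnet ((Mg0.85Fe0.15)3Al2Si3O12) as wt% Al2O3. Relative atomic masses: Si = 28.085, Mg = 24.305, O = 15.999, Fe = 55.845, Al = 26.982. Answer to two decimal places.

Formula mass = 417.315 g/mol.
2 Al → 1.0000 mol Al2O3 per formula unit; M(Al2O3) = 101.961, so Al2O3 mass = 101.961 g.
101.961/417.315 × 100 = 24.43 wt%.

24.43 wt%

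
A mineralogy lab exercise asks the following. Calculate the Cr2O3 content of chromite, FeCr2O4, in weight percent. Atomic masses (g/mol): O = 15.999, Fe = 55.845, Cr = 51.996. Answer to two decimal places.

M(FeCr2O4) = 223.833 g/mol; M(Cr2O3) = 151.989 g/mol.
Moles Cr2O3 per formula unit = 2 Cr ÷ 2 = 1.0000.
Cr2O3 fraction = (1.0000 × 151.989) / 223.833 = 151.989/223.833 = 0.6790.

67.90 wt%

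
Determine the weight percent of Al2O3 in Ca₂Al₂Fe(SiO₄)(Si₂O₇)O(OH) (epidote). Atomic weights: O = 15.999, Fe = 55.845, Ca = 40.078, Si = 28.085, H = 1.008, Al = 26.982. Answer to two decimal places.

21.10 wt%

Formula mass = 483.215 g/mol.
2 Al → 1.0000 mol Al2O3 per formula unit; M(Al2O3) = 101.961, so Al2O3 mass = 101.961 g.
101.961/483.215 × 100 = 21.10 wt%.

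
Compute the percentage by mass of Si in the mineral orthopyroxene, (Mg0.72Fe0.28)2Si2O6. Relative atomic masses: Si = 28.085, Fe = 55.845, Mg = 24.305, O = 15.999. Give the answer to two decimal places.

Formula mass = 1.44*24.305 + 0.56*55.845 + 2*28.085 + 6*15.999 = 218.436 g/mol, of which 56.170 g is Si.
So Si makes up 56.170/218.436 = 0.2571 of the mass, i.e. 25.71%.

25.71 wt%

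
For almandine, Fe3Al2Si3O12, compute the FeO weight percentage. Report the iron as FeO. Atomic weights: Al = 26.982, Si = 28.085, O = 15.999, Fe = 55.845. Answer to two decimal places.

43.30 wt%

Formula mass = 497.742 g/mol.
3 Fe → 3.0000 mol FeO per formula unit; M(FeO) = 71.844, so FeO mass = 215.532 g.
215.532/497.742 × 100 = 43.30 wt%.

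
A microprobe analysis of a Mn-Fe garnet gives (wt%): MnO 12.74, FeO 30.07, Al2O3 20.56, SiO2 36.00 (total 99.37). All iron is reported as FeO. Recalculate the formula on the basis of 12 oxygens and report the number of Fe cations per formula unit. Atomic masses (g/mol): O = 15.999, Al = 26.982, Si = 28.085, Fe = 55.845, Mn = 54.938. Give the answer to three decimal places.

MnO (M=70.937): mol = 0.17960; Mn = 0.17960, O = 0.17960.
FeO (M=71.844): mol = 0.41855; Fe = 0.41855, O = 0.41855.
Al2O3 (M=101.961): mol = 0.20165; Al = 0.40330, O = 0.60495.
SiO2 (M=60.083): mol = 0.59917; Si = 0.59917, O = 1.19834.
ΣO = 2.40144; factor = 12/ΣO = 4.99700.
Fe apfu = 0.41855 × 4.99700 = 2.091.

2.091 Fe apfu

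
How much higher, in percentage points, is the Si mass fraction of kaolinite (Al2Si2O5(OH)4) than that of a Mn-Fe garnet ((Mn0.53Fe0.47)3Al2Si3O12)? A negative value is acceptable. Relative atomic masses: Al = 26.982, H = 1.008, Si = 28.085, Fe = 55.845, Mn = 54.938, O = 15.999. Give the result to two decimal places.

Si in Al2Si2O5(OH)4: molar mass 258.157 g/mol; 2×28.085 = 56.170 g → 21.76 wt%.
Si in (Mn0.53Fe0.47)3Al2Si3O12: molar mass 496.300 g/mol; 3×28.085 = 84.255 g → 16.98 wt%.
Difference = 21.76 − 16.98 = 4.78 percentage points.

4.78 percentage points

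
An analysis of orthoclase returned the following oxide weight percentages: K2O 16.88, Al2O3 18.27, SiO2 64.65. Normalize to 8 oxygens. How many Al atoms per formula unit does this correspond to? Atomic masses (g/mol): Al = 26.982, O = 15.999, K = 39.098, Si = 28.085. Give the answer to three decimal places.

K2O (M=94.195): mol = 0.17920; K = 0.35840, O = 0.17920.
Al2O3 (M=101.961): mol = 0.17919; Al = 0.35838, O = 0.53757.
SiO2 (M=60.083): mol = 1.07601; Si = 1.07601, O = 2.15202.
ΣO = 2.86879; factor = 8/ΣO = 2.78863.
Al apfu = 0.35838 × 2.78863 = 0.999.

0.999 Al apfu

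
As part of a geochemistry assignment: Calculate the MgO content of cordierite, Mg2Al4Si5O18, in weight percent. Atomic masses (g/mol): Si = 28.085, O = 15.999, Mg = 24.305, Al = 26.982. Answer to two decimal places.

M(Mg2Al4Si5O18) = 584.945 g/mol; M(MgO) = 40.304 g/mol.
Moles MgO per formula unit = 2 Mg ÷ 1 = 2.0000.
MgO fraction = (2.0000 × 40.304) / 584.945 = 80.608/584.945 = 0.1378.

13.78 wt%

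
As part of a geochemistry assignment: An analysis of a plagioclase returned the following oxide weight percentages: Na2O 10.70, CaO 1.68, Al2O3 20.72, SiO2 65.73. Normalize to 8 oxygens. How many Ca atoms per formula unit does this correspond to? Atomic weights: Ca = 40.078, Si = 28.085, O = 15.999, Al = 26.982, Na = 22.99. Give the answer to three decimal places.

0.080 Ca apfu

Na2O: 10.70/61.979 = 0.17264 mol → 0.34528 mol Na, 0.17264 mol O.
CaO: 1.68/56.077 = 0.02996 mol → 0.02996 mol Ca, 0.02996 mol O.
Al2O3: 20.72/101.961 = 0.20321 mol → 0.40642 mol Al, 0.60963 mol O.
SiO2: 65.73/60.083 = 1.09399 mol → 1.09399 mol Si, 2.18798 mol O.
Total oxygen = 3.00021 mol. Normalization factor = 8/3.00021 = 2.66648.
Ca per 8 O = 0.02996 × 2.66648 = 0.080.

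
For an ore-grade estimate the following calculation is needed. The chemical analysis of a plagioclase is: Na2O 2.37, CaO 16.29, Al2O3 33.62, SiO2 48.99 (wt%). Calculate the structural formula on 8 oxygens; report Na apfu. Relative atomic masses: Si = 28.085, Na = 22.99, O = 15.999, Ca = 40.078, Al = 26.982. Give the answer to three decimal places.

Na2O (M=61.979): mol = 0.03824; Na = 0.07648, O = 0.03824.
CaO (M=56.077): mol = 0.29049; Ca = 0.29049, O = 0.29049.
Al2O3 (M=101.961): mol = 0.32973; Al = 0.65946, O = 0.98919.
SiO2 (M=60.083): mol = 0.81537; Si = 0.81537, O = 1.63074.
ΣO = 2.94866; factor = 8/ΣO = 2.71310.
Na apfu = 0.07648 × 2.71310 = 0.207.

0.207 Na apfu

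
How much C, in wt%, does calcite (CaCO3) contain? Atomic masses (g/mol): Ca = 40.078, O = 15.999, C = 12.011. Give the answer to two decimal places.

Formula mass = 1·40.078 + 1·12.011 + 3·15.999 = 100.086 g/mol, of which 12.011 g is C.
So C makes up 12.011/100.086 = 0.1200 of the mass, i.e. 12.00%.

12.00 wt%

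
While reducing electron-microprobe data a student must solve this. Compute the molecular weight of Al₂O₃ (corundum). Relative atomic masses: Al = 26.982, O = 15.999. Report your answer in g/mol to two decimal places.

The formula mass is the sum 2×26.982 + 3×15.999.

101.96 g/mol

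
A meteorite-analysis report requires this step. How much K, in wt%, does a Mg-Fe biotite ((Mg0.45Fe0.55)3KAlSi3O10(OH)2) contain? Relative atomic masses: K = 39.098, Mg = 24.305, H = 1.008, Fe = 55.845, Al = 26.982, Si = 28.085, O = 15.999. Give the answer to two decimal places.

8.33 wt%

M((Mg0.45Fe0.55)3KAlSi3O10(OH)2) = 469.295 g/mol.
K contributes 1 × 39.098 = 39.098 g per mole.
39.098/469.295 = 0.0833 → 8.33%.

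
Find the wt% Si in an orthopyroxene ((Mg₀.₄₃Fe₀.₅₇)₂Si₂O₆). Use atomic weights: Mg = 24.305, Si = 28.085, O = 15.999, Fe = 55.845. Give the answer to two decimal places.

23.73 weight percent

Molar mass of (Mg₀.₄₃Fe₀.₅₇)₂Si₂O₆: 0.86*24.305 + 1.14*55.845 + 2*28.085 + 6*15.999 = 236.730 g/mol.
Mass of Si per formula unit: 2 × 28.085 = 56.170 g.
Weight fraction Si = 56.170 / 236.730 = 0.2373.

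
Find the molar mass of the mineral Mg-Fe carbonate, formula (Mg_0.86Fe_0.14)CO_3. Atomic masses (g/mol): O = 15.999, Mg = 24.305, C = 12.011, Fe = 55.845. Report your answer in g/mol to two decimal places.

88.73 g/mol

M = 0.86×24.305 + 0.14×55.845 + 1×12.011 + 3×15.999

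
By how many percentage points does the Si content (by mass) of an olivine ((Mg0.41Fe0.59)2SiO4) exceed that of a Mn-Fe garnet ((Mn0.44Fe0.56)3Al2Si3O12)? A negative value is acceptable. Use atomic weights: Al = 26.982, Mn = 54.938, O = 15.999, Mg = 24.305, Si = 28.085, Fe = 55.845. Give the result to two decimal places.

First mineral: 28.085 g Si in 177.908 g formula = 15.79 wt% Si.
Second mineral: 84.255 g Si in 496.545 g formula = 16.97 wt% Si.
15.79% − 16.97% gives a difference of -1.18 percentage points.

-1.18 percentage points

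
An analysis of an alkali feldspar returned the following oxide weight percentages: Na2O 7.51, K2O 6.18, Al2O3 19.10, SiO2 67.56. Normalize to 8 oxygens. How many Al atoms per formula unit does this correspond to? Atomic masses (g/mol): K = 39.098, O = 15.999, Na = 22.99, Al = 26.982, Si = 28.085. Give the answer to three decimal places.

1.000 Al apfu

Na2O: 7.51/61.979 = 0.12117 mol → 0.24234 mol Na, 0.12117 mol O.
K2O: 6.18/94.195 = 0.06561 mol → 0.13122 mol K, 0.06561 mol O.
Al2O3: 19.10/101.961 = 0.18733 mol → 0.37466 mol Al, 0.56199 mol O.
SiO2: 67.56/60.083 = 1.12444 mol → 1.12444 mol Si, 2.24888 mol O.
Total oxygen = 2.99765 mol. Normalization factor = 8/2.99765 = 2.66876.
Al per 8 O = 0.37466 × 2.66876 = 1.000.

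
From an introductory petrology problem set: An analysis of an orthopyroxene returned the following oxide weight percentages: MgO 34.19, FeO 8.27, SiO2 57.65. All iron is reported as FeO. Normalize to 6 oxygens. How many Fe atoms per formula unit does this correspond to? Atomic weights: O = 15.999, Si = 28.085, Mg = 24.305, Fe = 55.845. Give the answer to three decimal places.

0.240 Fe apfu

MgO: 34.19/40.304 = 0.84830 mol → 0.84830 mol Mg, 0.84830 mol O.
FeO: 8.27/71.844 = 0.11511 mol → 0.11511 mol Fe, 0.11511 mol O.
SiO2: 57.65/60.083 = 0.95951 mol → 0.95951 mol Si, 1.91902 mol O.
Total oxygen = 2.88243 mol. Normalization factor = 6/2.88243 = 2.08158.
Fe per 6 O = 0.11511 × 2.08158 = 0.240.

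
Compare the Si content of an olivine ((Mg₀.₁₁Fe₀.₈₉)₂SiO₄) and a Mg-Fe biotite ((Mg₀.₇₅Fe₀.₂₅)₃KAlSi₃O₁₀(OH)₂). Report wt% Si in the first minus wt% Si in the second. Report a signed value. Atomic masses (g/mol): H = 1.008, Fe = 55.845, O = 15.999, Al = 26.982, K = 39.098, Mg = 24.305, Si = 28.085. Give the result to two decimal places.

-4.84 percentage points

Si in (Mg₀.₁₁Fe₀.₈₉)₂SiO₄: molar mass 196.832 g/mol; 1×28.085 = 28.085 g → 14.27 wt%.
Si in (Mg₀.₇₅Fe₀.₂₅)₃KAlSi₃O₁₀(OH)₂: molar mass 440.909 g/mol; 3×28.085 = 84.255 g → 19.11 wt%.
Difference = 14.27 − 19.11 = -4.84 percentage points.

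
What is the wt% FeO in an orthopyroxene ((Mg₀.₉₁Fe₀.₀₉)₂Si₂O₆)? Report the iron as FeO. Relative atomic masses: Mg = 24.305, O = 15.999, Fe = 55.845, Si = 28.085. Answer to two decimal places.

Molar mass of (Mg₀.₉₁Fe₀.₀₉)₂Si₂O₆ = 1.82×24.305 + 0.18×55.845 + 2×28.085 + 6×15.999 = 206.451 g/mol.
Each formula unit contains 0.18 Fe, equivalent to 0.18/1 = 0.1800 mol FeO.
M(FeO) = 1×55.845 + 1×15.999 = 71.844 g/mol.
Mass of FeO per formula unit = 0.1800 × 71.844 = 12.932 g.
FeO wt% = 12.932 / 206.451 × 100 = 6.26%.

6.26 wt%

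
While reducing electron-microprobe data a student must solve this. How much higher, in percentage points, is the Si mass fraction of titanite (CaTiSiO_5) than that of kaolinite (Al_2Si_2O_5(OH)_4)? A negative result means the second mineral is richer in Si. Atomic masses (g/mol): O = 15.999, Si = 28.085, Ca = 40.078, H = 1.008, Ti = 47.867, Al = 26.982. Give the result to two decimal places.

Si in CaTiSiO_5: molar mass 196.025 g/mol; 1×28.085 = 28.085 g → 14.33 wt%.
Si in Al_2Si_2O_5(OH)_4: molar mass 258.157 g/mol; 2×28.085 = 56.170 g → 21.76 wt%.
Difference = 14.33 − 21.76 = -7.43 percentage points.

-7.43 percentage points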